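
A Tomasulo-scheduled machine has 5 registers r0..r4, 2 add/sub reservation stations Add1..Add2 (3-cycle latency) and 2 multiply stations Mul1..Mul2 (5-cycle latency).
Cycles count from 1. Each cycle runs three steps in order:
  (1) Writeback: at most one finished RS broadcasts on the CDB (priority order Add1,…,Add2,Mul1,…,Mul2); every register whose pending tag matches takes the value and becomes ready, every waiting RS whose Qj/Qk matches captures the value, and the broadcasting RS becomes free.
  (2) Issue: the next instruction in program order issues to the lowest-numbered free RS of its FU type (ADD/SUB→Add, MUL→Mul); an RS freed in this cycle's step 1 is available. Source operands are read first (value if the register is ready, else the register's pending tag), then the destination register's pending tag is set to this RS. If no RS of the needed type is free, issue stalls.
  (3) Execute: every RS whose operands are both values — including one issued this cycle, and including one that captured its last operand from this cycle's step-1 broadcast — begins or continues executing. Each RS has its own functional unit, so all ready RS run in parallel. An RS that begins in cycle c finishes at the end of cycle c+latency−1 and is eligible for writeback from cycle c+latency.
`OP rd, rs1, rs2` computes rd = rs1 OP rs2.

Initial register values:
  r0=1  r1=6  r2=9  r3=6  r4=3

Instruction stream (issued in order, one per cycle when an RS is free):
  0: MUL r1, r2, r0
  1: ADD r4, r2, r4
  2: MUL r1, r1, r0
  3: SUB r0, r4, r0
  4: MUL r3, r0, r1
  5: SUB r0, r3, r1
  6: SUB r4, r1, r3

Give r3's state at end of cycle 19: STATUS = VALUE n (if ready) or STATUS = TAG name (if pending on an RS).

STATUS = VALUE 99

cycle 1: issue MUL r1<-Mul1 // r0:1,r1:Mul1,r2:9,r3:6,r4:3
cycle 2: issue ADD r4<-Add1 // r0:1,r1:Mul1,r2:9,r3:6,r4:Add1
cycle 3: issue MUL r1<-Mul2 // r0:1,r1:Mul2,r2:9,r3:6,r4:Add1
cycle 4: issue SUB r0<-Add2 // r0:Add2,r1:Mul2,r2:9,r3:6,r4:Add1
cycle 5: CDB Add1=12; stall // r0:Add2,r1:Mul2,r2:9,r3:6,r4:12
cycle 6: CDB Mul1=9; issue MUL r3<-Mul1 // r0:Add2,r1:Mul2,r2:9,r3:Mul1,r4:12
cycle 7: issue SUB r0<-Add1 // r0:Add1,r1:Mul2,r2:9,r3:Mul1,r4:12
cycle 8: CDB Add2=11; issue SUB r4<-Add2 // r0:Add1,r1:Mul2,r2:9,r3:Mul1,r4:Add2
cycle 9: - // r0:Add1,r1:Mul2,r2:9,r3:Mul1,r4:Add2
cycle 10: - // r0:Add1,r1:Mul2,r2:9,r3:Mul1,r4:Add2
cycle 11: CDB Mul2=9 // r0:Add1,r1:9,r2:9,r3:Mul1,r4:Add2
cycle 12: - // r0:Add1,r1:9,r2:9,r3:Mul1,r4:Add2
cycle 13: - // r0:Add1,r1:9,r2:9,r3:Mul1,r4:Add2
cycle 14: - // r0:Add1,r1:9,r2:9,r3:Mul1,r4:Add2
cycle 15: - // r0:Add1,r1:9,r2:9,r3:Mul1,r4:Add2
cycle 16: CDB Mul1=99 // r0:Add1,r1:9,r2:9,r3:99,r4:Add2
cycle 17: - // r0:Add1,r1:9,r2:9,r3:99,r4:Add2
cycle 18: - // r0:Add1,r1:9,r2:9,r3:99,r4:Add2
cycle 19: CDB Add1=90 // r0:90,r1:9,r2:9,r3:99,r4:Add2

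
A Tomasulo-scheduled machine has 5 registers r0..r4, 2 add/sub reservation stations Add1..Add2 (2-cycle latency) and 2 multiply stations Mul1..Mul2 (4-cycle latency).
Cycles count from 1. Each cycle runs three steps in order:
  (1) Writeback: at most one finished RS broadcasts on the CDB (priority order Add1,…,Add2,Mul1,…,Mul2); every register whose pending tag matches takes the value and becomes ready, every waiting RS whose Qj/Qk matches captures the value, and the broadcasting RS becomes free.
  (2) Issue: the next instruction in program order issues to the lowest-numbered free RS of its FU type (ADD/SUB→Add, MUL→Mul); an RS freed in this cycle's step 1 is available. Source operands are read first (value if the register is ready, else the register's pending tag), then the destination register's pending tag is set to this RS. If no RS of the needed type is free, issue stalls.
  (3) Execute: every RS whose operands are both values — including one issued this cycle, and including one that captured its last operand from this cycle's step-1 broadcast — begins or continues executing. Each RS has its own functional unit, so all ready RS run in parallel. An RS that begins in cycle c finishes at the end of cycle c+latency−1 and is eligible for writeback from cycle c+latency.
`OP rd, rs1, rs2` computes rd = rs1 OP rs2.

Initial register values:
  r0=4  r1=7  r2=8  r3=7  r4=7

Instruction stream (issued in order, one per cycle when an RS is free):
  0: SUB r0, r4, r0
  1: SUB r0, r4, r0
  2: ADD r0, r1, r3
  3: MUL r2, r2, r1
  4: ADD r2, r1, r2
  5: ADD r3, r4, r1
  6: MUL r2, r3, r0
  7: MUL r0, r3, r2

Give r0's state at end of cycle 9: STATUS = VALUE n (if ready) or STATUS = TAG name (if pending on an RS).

STATUS = TAG Mul1

  c1: issue SUB r0<-Add1  regs: r0:Add1,r1:7,r2:8,r3:7,r4:7
  c2: issue SUB r0<-Add2  regs: r0:Add2,r1:7,r2:8,r3:7,r4:7
  c3: CDB Add1=3; issue ADD r0<-Add1  regs: r0:Add1,r1:7,r2:8,r3:7,r4:7
  c4: issue MUL r2<-Mul1  regs: r0:Add1,r1:7,r2:Mul1,r3:7,r4:7
  c5: CDB Add1=14; issue ADD r2<-Add1  regs: r0:14,r1:7,r2:Add1,r3:7,r4:7
  c6: CDB Add2=4; issue ADD r3<-Add2  regs: r0:14,r1:7,r2:Add1,r3:Add2,r4:7
  c7: issue MUL r2<-Mul2  regs: r0:14,r1:7,r2:Mul2,r3:Add2,r4:7
  c8: CDB Add2=14; stall  regs: r0:14,r1:7,r2:Mul2,r3:14,r4:7
  c9: CDB Mul1=56; issue MUL r0<-Mul1  regs: r0:Mul1,r1:7,r2:Mul2,r3:14,r4:7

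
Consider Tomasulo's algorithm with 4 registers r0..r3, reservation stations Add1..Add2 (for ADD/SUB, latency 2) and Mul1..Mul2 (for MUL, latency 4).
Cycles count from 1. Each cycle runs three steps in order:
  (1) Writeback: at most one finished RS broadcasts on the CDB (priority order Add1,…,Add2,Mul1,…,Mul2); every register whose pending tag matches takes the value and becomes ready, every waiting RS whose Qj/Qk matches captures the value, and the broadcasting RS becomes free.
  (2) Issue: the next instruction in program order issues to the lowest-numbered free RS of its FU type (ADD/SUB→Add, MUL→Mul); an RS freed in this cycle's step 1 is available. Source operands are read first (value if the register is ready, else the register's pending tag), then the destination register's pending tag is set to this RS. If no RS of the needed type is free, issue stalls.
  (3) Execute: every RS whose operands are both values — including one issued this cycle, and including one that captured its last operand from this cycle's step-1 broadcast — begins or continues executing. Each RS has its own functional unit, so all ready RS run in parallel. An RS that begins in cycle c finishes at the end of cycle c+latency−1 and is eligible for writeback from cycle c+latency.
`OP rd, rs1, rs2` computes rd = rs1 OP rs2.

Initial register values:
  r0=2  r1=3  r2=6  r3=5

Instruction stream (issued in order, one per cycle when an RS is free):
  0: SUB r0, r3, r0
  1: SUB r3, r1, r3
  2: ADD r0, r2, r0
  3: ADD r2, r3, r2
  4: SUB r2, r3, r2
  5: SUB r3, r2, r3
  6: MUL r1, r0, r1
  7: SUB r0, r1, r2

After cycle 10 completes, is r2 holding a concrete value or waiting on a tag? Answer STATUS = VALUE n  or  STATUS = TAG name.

cycle 1: issue SUB r0<-Add1 // r0:Add1,r1:3,r2:6,r3:5
cycle 2: issue SUB r3<-Add2 // r0:Add1,r1:3,r2:6,r3:Add2
cycle 3: CDB Add1=3; issue ADD r0<-Add1 // r0:Add1,r1:3,r2:6,r3:Add2
cycle 4: CDB Add2=-2; issue ADD r2<-Add2 // r0:Add1,r1:3,r2:Add2,r3:-2
cycle 5: CDB Add1=9; issue SUB r2<-Add1 // r0:9,r1:3,r2:Add1,r3:-2
cycle 6: CDB Add2=4; issue SUB r3<-Add2 // r0:9,r1:3,r2:Add1,r3:Add2
cycle 7: issue MUL r1<-Mul1 // r0:9,r1:Mul1,r2:Add1,r3:Add2
cycle 8: CDB Add1=-6; issue SUB r0<-Add1 // r0:Add1,r1:Mul1,r2:-6,r3:Add2
cycle 9: - // r0:Add1,r1:Mul1,r2:-6,r3:Add2
cycle 10: CDB Add2=-4 // r0:Add1,r1:Mul1,r2:-6,r3:-4

STATUS = VALUE -6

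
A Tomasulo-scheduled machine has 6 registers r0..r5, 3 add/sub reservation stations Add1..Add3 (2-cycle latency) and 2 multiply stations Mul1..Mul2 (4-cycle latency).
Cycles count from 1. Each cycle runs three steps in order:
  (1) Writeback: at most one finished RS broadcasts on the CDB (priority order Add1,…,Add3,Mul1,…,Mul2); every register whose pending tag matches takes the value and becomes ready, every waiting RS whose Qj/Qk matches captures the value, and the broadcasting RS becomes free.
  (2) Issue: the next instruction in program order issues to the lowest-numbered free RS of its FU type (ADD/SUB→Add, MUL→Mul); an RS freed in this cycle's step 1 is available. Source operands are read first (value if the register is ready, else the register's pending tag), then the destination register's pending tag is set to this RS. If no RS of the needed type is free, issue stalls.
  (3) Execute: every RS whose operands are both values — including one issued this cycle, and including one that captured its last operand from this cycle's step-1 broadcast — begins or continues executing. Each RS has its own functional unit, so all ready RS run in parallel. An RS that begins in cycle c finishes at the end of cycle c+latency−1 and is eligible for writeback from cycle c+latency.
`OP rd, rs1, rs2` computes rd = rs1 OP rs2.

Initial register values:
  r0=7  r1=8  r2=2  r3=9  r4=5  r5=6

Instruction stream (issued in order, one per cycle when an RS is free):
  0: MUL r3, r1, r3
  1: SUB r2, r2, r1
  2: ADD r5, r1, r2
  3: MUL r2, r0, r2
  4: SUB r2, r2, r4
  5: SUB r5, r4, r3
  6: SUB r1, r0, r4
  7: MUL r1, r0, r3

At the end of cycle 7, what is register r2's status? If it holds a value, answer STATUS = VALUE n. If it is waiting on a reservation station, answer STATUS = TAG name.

cycle 1: issue MUL r3<-Mul1 // r0:7,r1:8,r2:2,r3:Mul1,r4:5,r5:6
cycle 2: issue SUB r2<-Add1 // r0:7,r1:8,r2:Add1,r3:Mul1,r4:5,r5:6
cycle 3: issue ADD r5<-Add2 // r0:7,r1:8,r2:Add1,r3:Mul1,r4:5,r5:Add2
cycle 4: CDB Add1=-6; issue MUL r2<-Mul2 // r0:7,r1:8,r2:Mul2,r3:Mul1,r4:5,r5:Add2
cycle 5: CDB Mul1=72; issue SUB r2<-Add1 // r0:7,r1:8,r2:Add1,r3:72,r4:5,r5:Add2
cycle 6: CDB Add2=2; issue SUB r5<-Add2 // r0:7,r1:8,r2:Add1,r3:72,r4:5,r5:Add2
cycle 7: issue SUB r1<-Add3 // r0:7,r1:Add3,r2:Add1,r3:72,r4:5,r5:Add2

STATUS = TAG Add1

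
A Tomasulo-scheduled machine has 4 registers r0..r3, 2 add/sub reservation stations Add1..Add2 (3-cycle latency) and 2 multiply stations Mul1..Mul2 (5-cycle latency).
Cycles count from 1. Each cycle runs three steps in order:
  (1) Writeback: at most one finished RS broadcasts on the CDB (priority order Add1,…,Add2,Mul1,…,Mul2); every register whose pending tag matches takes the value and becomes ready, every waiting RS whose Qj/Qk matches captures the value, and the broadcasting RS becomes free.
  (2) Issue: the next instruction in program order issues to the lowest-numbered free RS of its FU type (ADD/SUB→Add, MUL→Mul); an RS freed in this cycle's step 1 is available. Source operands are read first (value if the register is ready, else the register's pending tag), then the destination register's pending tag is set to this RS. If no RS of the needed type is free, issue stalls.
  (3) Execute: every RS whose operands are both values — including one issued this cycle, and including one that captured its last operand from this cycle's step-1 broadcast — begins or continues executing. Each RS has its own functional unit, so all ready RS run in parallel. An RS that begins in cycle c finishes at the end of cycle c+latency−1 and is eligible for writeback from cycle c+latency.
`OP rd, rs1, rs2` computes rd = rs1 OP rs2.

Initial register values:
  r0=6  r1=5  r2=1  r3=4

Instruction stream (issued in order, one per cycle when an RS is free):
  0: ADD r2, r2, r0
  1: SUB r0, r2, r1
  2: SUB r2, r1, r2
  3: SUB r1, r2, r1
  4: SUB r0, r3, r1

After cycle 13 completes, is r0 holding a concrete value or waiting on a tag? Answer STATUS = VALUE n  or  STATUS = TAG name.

STATUS = VALUE 11

c1: issue ADD r2<-Add1 | r0:6,r1:5,r2:Add1,r3:4
c2: issue SUB r0<-Add2 | r0:Add2,r1:5,r2:Add1,r3:4
c3: stall | r0:Add2,r1:5,r2:Add1,r3:4
c4: CDB Add1=7; issue SUB r2<-Add1 | r0:Add2,r1:5,r2:Add1,r3:4
c5: stall | r0:Add2,r1:5,r2:Add1,r3:4
c6: stall | r0:Add2,r1:5,r2:Add1,r3:4
c7: CDB Add1=-2; issue SUB r1<-Add1 | r0:Add2,r1:Add1,r2:-2,r3:4
c8: CDB Add2=2; issue SUB r0<-Add2 | r0:Add2,r1:Add1,r2:-2,r3:4
c9: - | r0:Add2,r1:Add1,r2:-2,r3:4
c10: CDB Add1=-7 | r0:Add2,r1:-7,r2:-2,r3:4
c11: - | r0:Add2,r1:-7,r2:-2,r3:4
c12: - | r0:Add2,r1:-7,r2:-2,r3:4
c13: CDB Add2=11 | r0:11,r1:-7,r2:-2,r3:4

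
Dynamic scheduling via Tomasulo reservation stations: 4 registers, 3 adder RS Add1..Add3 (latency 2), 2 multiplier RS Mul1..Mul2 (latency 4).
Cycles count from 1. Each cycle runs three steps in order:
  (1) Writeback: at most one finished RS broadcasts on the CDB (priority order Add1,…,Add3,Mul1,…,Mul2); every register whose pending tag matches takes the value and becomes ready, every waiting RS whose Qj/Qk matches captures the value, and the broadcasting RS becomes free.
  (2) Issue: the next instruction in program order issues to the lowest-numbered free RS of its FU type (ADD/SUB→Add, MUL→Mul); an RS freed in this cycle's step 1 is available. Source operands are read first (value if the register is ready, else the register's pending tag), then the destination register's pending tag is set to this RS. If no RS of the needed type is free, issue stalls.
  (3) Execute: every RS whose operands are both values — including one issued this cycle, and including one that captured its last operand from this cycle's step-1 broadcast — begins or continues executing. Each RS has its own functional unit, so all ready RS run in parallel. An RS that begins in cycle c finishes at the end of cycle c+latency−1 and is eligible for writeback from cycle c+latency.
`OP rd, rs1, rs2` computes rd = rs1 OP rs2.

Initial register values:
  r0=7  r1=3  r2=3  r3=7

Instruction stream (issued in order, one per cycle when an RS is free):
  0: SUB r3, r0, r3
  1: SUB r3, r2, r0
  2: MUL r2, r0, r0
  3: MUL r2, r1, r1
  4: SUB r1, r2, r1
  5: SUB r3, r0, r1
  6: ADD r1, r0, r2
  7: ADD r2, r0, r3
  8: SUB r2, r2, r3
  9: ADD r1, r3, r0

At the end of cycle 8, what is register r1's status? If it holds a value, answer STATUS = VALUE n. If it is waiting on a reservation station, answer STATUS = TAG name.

STATUS = TAG Add3

c1: issue SUB r3<-Add1 | r0:7,r1:3,r2:3,r3:Add1
c2: issue SUB r3<-Add2 | r0:7,r1:3,r2:3,r3:Add2
c3: CDB Add1=0; issue MUL r2<-Mul1 | r0:7,r1:3,r2:Mul1,r3:Add2
c4: CDB Add2=-4; issue MUL r2<-Mul2 | r0:7,r1:3,r2:Mul2,r3:-4
c5: issue SUB r1<-Add1 | r0:7,r1:Add1,r2:Mul2,r3:-4
c6: issue SUB r3<-Add2 | r0:7,r1:Add1,r2:Mul2,r3:Add2
c7: CDB Mul1=49; issue ADD r1<-Add3 | r0:7,r1:Add3,r2:Mul2,r3:Add2
c8: CDB Mul2=9; stall | r0:7,r1:Add3,r2:9,r3:Add2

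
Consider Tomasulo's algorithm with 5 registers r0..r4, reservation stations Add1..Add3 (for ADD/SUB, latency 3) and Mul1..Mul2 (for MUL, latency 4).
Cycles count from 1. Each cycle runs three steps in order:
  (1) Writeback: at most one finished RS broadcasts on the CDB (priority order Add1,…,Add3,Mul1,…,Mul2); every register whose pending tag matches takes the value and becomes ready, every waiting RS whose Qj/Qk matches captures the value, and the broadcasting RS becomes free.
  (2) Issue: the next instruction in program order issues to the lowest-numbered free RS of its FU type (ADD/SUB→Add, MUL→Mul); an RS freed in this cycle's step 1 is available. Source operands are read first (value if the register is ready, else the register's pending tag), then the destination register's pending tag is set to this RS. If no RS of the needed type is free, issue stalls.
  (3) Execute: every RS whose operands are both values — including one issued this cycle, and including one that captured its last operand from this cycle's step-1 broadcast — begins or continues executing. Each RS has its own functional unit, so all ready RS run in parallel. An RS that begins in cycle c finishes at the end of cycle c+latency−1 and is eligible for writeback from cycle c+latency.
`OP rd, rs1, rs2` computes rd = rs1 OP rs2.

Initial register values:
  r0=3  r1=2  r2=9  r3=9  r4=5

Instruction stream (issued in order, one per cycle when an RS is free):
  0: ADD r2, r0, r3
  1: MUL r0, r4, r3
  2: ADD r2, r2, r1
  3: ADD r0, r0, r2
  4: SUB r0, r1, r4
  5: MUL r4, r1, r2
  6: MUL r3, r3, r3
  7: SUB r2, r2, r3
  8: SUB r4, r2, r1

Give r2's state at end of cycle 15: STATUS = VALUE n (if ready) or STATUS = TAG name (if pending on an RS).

  c1: issue ADD r2<-Add1  regs: r0:3,r1:2,r2:Add1,r3:9,r4:5
  c2: issue MUL r0<-Mul1  regs: r0:Mul1,r1:2,r2:Add1,r3:9,r4:5
  c3: issue ADD r2<-Add2  regs: r0:Mul1,r1:2,r2:Add2,r3:9,r4:5
  c4: CDB Add1=12; issue ADD r0<-Add1  regs: r0:Add1,r1:2,r2:Add2,r3:9,r4:5
  c5: issue SUB r0<-Add3  regs: r0:Add3,r1:2,r2:Add2,r3:9,r4:5
  c6: CDB Mul1=45; issue MUL r4<-Mul1  regs: r0:Add3,r1:2,r2:Add2,r3:9,r4:Mul1
  c7: CDB Add2=14; issue MUL r3<-Mul2  regs: r0:Add3,r1:2,r2:14,r3:Mul2,r4:Mul1
  c8: CDB Add3=-3; issue SUB r2<-Add2  regs: r0:-3,r1:2,r2:Add2,r3:Mul2,r4:Mul1
  c9: issue SUB r4<-Add3  regs: r0:-3,r1:2,r2:Add2,r3:Mul2,r4:Add3
  c10: CDB Add1=59  regs: r0:-3,r1:2,r2:Add2,r3:Mul2,r4:Add3
  c11: CDB Mul1=28  regs: r0:-3,r1:2,r2:Add2,r3:Mul2,r4:Add3
  c12: CDB Mul2=81  regs: r0:-3,r1:2,r2:Add2,r3:81,r4:Add3
  c13: -  regs: r0:-3,r1:2,r2:Add2,r3:81,r4:Add3
  c14: -  regs: r0:-3,r1:2,r2:Add2,r3:81,r4:Add3
  c15: CDB Add2=-67  regs: r0:-3,r1:2,r2:-67,r3:81,r4:Add3

STATUS = VALUE -67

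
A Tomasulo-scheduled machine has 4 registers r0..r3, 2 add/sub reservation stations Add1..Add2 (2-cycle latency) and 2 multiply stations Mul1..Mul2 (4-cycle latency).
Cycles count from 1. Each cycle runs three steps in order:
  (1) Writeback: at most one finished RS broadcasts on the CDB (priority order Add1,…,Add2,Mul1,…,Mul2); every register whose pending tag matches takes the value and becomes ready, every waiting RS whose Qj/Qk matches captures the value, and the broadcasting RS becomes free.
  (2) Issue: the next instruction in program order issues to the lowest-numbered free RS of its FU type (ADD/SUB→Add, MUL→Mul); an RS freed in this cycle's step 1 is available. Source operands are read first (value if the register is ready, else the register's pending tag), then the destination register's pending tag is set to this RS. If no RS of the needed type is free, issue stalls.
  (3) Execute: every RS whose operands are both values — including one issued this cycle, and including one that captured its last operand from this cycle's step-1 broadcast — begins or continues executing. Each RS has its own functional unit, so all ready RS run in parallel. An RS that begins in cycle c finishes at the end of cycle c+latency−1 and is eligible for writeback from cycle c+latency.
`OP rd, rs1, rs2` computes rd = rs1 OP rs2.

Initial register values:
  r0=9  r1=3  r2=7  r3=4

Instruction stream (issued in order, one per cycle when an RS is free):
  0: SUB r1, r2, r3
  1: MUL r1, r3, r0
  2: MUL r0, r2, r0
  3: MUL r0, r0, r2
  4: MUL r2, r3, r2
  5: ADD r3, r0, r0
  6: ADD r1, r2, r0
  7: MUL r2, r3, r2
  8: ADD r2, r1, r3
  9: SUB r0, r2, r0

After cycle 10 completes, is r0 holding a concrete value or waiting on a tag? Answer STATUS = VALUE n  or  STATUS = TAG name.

STATUS = TAG Mul1

cycle 1: issue SUB r1<-Add1 // r0:9,r1:Add1,r2:7,r3:4
cycle 2: issue MUL r1<-Mul1 // r0:9,r1:Mul1,r2:7,r3:4
cycle 3: CDB Add1=3; issue MUL r0<-Mul2 // r0:Mul2,r1:Mul1,r2:7,r3:4
cycle 4: stall // r0:Mul2,r1:Mul1,r2:7,r3:4
cycle 5: stall // r0:Mul2,r1:Mul1,r2:7,r3:4
cycle 6: CDB Mul1=36; issue MUL r0<-Mul1 // r0:Mul1,r1:36,r2:7,r3:4
cycle 7: CDB Mul2=63; issue MUL r2<-Mul2 // r0:Mul1,r1:36,r2:Mul2,r3:4
cycle 8: issue ADD r3<-Add1 // r0:Mul1,r1:36,r2:Mul2,r3:Add1
cycle 9: issue ADD r1<-Add2 // r0:Mul1,r1:Add2,r2:Mul2,r3:Add1
cycle 10: stall // r0:Mul1,r1:Add2,r2:Mul2,r3:Add1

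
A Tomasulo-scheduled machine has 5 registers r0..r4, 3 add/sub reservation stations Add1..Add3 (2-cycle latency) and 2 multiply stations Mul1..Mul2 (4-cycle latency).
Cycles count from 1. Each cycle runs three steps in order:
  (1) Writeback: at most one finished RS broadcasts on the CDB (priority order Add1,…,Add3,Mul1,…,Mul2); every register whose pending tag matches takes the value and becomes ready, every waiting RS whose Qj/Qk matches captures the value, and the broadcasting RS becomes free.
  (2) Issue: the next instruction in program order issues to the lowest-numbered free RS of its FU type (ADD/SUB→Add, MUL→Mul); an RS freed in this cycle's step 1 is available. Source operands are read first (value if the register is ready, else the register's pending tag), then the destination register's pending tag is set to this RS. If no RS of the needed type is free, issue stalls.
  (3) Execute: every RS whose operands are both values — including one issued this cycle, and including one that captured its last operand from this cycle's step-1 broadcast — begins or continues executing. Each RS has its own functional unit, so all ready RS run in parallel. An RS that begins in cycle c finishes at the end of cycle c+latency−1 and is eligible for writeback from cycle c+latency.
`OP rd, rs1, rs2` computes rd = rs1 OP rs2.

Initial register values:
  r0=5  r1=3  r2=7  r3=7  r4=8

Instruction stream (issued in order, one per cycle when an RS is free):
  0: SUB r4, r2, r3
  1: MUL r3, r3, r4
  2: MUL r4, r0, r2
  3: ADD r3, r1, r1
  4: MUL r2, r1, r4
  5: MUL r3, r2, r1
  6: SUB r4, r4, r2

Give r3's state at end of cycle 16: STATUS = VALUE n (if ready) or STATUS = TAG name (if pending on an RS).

  c1: issue SUB r4<-Add1  regs: r0:5,r1:3,r2:7,r3:7,r4:Add1
  c2: issue MUL r3<-Mul1  regs: r0:5,r1:3,r2:7,r3:Mul1,r4:Add1
  c3: CDB Add1=0; issue MUL r4<-Mul2  regs: r0:5,r1:3,r2:7,r3:Mul1,r4:Mul2
  c4: issue ADD r3<-Add1  regs: r0:5,r1:3,r2:7,r3:Add1,r4:Mul2
  c5: stall  regs: r0:5,r1:3,r2:7,r3:Add1,r4:Mul2
  c6: CDB Add1=6; stall  regs: r0:5,r1:3,r2:7,r3:6,r4:Mul2
  c7: CDB Mul1=0; issue MUL r2<-Mul1  regs: r0:5,r1:3,r2:Mul1,r3:6,r4:Mul2
  c8: CDB Mul2=35; issue MUL r3<-Mul2  regs: r0:5,r1:3,r2:Mul1,r3:Mul2,r4:35
  c9: issue SUB r4<-Add1  regs: r0:5,r1:3,r2:Mul1,r3:Mul2,r4:Add1
  c10: -  regs: r0:5,r1:3,r2:Mul1,r3:Mul2,r4:Add1
  c11: -  regs: r0:5,r1:3,r2:Mul1,r3:Mul2,r4:Add1
  c12: CDB Mul1=105  regs: r0:5,r1:3,r2:105,r3:Mul2,r4:Add1
  c13: -  regs: r0:5,r1:3,r2:105,r3:Mul2,r4:Add1
  c14: CDB Add1=-70  regs: r0:5,r1:3,r2:105,r3:Mul2,r4:-70
  c15: -  regs: r0:5,r1:3,r2:105,r3:Mul2,r4:-70
  c16: CDB Mul2=315  regs: r0:5,r1:3,r2:105,r3:315,r4:-70

STATUS = VALUE 315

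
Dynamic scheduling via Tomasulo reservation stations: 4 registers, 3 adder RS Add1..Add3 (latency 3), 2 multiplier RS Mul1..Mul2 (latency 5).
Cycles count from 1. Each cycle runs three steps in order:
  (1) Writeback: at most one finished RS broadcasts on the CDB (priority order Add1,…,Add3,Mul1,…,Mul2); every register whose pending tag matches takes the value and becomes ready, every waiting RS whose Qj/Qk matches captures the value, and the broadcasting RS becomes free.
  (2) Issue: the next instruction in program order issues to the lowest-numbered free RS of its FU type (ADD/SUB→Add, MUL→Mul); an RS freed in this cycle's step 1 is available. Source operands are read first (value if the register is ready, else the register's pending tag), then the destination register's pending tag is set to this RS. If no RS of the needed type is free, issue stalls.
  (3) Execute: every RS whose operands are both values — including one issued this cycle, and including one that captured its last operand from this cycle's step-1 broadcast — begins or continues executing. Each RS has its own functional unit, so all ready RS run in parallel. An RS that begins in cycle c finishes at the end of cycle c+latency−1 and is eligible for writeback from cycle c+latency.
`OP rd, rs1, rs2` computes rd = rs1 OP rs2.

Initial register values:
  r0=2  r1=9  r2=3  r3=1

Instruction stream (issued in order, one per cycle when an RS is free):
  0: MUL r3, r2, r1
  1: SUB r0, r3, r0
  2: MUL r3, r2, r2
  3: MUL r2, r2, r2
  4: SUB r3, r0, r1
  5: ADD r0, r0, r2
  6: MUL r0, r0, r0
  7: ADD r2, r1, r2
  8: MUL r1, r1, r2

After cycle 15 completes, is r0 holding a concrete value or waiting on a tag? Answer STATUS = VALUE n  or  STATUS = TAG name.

STATUS = TAG Mul2

  c1: issue MUL r3<-Mul1  regs: r0:2,r1:9,r2:3,r3:Mul1
  c2: issue SUB r0<-Add1  regs: r0:Add1,r1:9,r2:3,r3:Mul1
  c3: issue MUL r3<-Mul2  regs: r0:Add1,r1:9,r2:3,r3:Mul2
  c4: stall  regs: r0:Add1,r1:9,r2:3,r3:Mul2
  c5: stall  regs: r0:Add1,r1:9,r2:3,r3:Mul2
  c6: CDB Mul1=27; issue MUL r2<-Mul1  regs: r0:Add1,r1:9,r2:Mul1,r3:Mul2
  c7: issue SUB r3<-Add2  regs: r0:Add1,r1:9,r2:Mul1,r3:Add2
  c8: CDB Mul2=9; issue ADD r0<-Add3  regs: r0:Add3,r1:9,r2:Mul1,r3:Add2
  c9: CDB Add1=25; issue MUL r0<-Mul2  regs: r0:Mul2,r1:9,r2:Mul1,r3:Add2
  c10: issue ADD r2<-Add1  regs: r0:Mul2,r1:9,r2:Add1,r3:Add2
  c11: CDB Mul1=9; issue MUL r1<-Mul1  regs: r0:Mul2,r1:Mul1,r2:Add1,r3:Add2
  c12: CDB Add2=16  regs: r0:Mul2,r1:Mul1,r2:Add1,r3:16
  c13: -  regs: r0:Mul2,r1:Mul1,r2:Add1,r3:16
  c14: CDB Add1=18  regs: r0:Mul2,r1:Mul1,r2:18,r3:16
  c15: CDB Add3=34  regs: r0:Mul2,r1:Mul1,r2:18,r3:16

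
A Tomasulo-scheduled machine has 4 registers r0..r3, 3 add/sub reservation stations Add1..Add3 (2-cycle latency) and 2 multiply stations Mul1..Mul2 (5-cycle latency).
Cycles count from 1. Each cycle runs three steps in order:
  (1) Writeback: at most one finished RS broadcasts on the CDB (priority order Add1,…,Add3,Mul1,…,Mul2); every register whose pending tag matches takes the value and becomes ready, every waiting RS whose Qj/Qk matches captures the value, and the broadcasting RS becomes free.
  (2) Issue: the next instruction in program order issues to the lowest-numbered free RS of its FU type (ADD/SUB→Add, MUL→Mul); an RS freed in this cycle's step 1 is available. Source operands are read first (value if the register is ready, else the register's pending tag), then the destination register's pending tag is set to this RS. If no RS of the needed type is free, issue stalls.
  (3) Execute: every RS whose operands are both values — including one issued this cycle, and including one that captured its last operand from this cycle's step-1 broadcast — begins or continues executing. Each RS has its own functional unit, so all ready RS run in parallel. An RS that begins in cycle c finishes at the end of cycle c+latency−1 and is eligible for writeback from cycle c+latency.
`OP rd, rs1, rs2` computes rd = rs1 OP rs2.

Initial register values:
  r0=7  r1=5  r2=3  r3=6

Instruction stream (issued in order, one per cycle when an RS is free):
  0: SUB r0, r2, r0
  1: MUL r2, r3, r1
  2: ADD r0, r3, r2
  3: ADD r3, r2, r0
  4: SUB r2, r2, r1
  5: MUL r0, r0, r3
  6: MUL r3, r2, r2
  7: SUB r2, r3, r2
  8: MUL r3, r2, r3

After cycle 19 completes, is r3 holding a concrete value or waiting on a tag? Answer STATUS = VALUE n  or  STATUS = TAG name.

STATUS = TAG Mul1

  c1: issue SUB r0<-Add1  regs: r0:Add1,r1:5,r2:3,r3:6
  c2: issue MUL r2<-Mul1  regs: r0:Add1,r1:5,r2:Mul1,r3:6
  c3: CDB Add1=-4; issue ADD r0<-Add1  regs: r0:Add1,r1:5,r2:Mul1,r3:6
  c4: issue ADD r3<-Add2  regs: r0:Add1,r1:5,r2:Mul1,r3:Add2
  c5: issue SUB r2<-Add3  regs: r0:Add1,r1:5,r2:Add3,r3:Add2
  c6: issue MUL r0<-Mul2  regs: r0:Mul2,r1:5,r2:Add3,r3:Add2
  c7: CDB Mul1=30; issue MUL r3<-Mul1  regs: r0:Mul2,r1:5,r2:Add3,r3:Mul1
  c8: stall  regs: r0:Mul2,r1:5,r2:Add3,r3:Mul1
  c9: CDB Add1=36; issue SUB r2<-Add1  regs: r0:Mul2,r1:5,r2:Add1,r3:Mul1
  c10: CDB Add3=25; stall  regs: r0:Mul2,r1:5,r2:Add1,r3:Mul1
  c11: CDB Add2=66; stall  regs: r0:Mul2,r1:5,r2:Add1,r3:Mul1
  c12: stall  regs: r0:Mul2,r1:5,r2:Add1,r3:Mul1
  c13: stall  regs: r0:Mul2,r1:5,r2:Add1,r3:Mul1
  c14: stall  regs: r0:Mul2,r1:5,r2:Add1,r3:Mul1
  c15: CDB Mul1=625; issue MUL r3<-Mul1  regs: r0:Mul2,r1:5,r2:Add1,r3:Mul1
  c16: CDB Mul2=2376  regs: r0:2376,r1:5,r2:Add1,r3:Mul1
  c17: CDB Add1=600  regs: r0:2376,r1:5,r2:600,r3:Mul1
  c18: -  regs: r0:2376,r1:5,r2:600,r3:Mul1
  c19: -  regs: r0:2376,r1:5,r2:600,r3:Mul1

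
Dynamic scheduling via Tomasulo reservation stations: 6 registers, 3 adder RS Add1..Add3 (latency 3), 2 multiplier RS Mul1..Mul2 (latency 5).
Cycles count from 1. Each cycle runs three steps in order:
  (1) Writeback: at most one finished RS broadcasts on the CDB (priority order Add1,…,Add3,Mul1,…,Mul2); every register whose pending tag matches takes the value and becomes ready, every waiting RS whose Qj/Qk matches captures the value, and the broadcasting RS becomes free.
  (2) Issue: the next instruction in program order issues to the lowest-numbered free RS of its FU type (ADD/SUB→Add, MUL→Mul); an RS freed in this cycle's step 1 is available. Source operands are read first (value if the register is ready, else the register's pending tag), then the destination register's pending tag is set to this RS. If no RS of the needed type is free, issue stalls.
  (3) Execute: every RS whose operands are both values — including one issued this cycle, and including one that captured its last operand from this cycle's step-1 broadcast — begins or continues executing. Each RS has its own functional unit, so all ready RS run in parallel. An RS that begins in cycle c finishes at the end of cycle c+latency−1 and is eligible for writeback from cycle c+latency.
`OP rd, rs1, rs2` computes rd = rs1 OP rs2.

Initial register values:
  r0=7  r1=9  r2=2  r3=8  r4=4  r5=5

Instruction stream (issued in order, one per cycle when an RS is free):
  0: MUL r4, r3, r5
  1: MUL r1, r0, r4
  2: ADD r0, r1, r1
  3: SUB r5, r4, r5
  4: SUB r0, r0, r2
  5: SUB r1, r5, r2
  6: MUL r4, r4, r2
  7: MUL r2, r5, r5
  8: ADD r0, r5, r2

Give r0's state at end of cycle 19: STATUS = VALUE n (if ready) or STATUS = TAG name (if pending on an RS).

STATUS = VALUE 1260

c1: issue MUL r4<-Mul1 | r0:7,r1:9,r2:2,r3:8,r4:Mul1,r5:5
c2: issue MUL r1<-Mul2 | r0:7,r1:Mul2,r2:2,r3:8,r4:Mul1,r5:5
c3: issue ADD r0<-Add1 | r0:Add1,r1:Mul2,r2:2,r3:8,r4:Mul1,r5:5
c4: issue SUB r5<-Add2 | r0:Add1,r1:Mul2,r2:2,r3:8,r4:Mul1,r5:Add2
c5: issue SUB r0<-Add3 | r0:Add3,r1:Mul2,r2:2,r3:8,r4:Mul1,r5:Add2
c6: CDB Mul1=40; stall | r0:Add3,r1:Mul2,r2:2,r3:8,r4:40,r5:Add2
c7: stall | r0:Add3,r1:Mul2,r2:2,r3:8,r4:40,r5:Add2
c8: stall | r0:Add3,r1:Mul2,r2:2,r3:8,r4:40,r5:Add2
c9: CDB Add2=35; issue SUB r1<-Add2 | r0:Add3,r1:Add2,r2:2,r3:8,r4:40,r5:35
c10: issue MUL r4<-Mul1 | r0:Add3,r1:Add2,r2:2,r3:8,r4:Mul1,r5:35
c11: CDB Mul2=280; issue MUL r2<-Mul2 | r0:Add3,r1:Add2,r2:Mul2,r3:8,r4:Mul1,r5:35
c12: CDB Add2=33; issue ADD r0<-Add2 | r0:Add2,r1:33,r2:Mul2,r3:8,r4:Mul1,r5:35
c13: - | r0:Add2,r1:33,r2:Mul2,r3:8,r4:Mul1,r5:35
c14: CDB Add1=560 | r0:Add2,r1:33,r2:Mul2,r3:8,r4:Mul1,r5:35
c15: CDB Mul1=80 | r0:Add2,r1:33,r2:Mul2,r3:8,r4:80,r5:35
c16: CDB Mul2=1225 | r0:Add2,r1:33,r2:1225,r3:8,r4:80,r5:35
c17: CDB Add3=558 | r0:Add2,r1:33,r2:1225,r3:8,r4:80,r5:35
c18: - | r0:Add2,r1:33,r2:1225,r3:8,r4:80,r5:35
c19: CDB Add2=1260 | r0:1260,r1:33,r2:1225,r3:8,r4:80,r5:35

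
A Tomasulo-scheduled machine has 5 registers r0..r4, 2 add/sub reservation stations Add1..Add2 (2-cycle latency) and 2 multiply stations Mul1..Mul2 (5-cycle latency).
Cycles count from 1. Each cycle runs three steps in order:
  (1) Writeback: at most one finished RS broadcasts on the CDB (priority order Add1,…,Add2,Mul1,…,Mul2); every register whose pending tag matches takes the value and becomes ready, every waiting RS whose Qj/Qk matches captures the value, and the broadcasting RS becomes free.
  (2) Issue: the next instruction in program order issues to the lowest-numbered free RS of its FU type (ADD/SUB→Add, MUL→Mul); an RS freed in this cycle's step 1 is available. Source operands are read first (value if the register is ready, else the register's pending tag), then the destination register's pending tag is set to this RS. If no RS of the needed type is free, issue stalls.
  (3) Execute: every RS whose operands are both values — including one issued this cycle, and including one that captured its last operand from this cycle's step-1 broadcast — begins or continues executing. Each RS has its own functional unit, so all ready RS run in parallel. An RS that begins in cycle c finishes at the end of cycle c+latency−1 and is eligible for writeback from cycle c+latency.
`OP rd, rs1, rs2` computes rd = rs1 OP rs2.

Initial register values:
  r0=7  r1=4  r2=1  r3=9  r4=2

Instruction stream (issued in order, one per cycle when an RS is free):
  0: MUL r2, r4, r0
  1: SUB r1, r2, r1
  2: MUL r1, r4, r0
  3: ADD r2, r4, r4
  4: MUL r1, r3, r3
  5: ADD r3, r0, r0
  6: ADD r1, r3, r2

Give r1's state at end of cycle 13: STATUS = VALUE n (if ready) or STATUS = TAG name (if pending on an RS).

STATUS = VALUE 18

  c1: issue MUL r2<-Mul1  regs: r0:7,r1:4,r2:Mul1,r3:9,r4:2
  c2: issue SUB r1<-Add1  regs: r0:7,r1:Add1,r2:Mul1,r3:9,r4:2
  c3: issue MUL r1<-Mul2  regs: r0:7,r1:Mul2,r2:Mul1,r3:9,r4:2
  c4: issue ADD r2<-Add2  regs: r0:7,r1:Mul2,r2:Add2,r3:9,r4:2
  c5: stall  regs: r0:7,r1:Mul2,r2:Add2,r3:9,r4:2
  c6: CDB Add2=4; stall  regs: r0:7,r1:Mul2,r2:4,r3:9,r4:2
  c7: CDB Mul1=14; issue MUL r1<-Mul1  regs: r0:7,r1:Mul1,r2:4,r3:9,r4:2
  c8: CDB Mul2=14; issue ADD r3<-Add2  regs: r0:7,r1:Mul1,r2:4,r3:Add2,r4:2
  c9: CDB Add1=10; issue ADD r1<-Add1  regs: r0:7,r1:Add1,r2:4,r3:Add2,r4:2
  c10: CDB Add2=14  regs: r0:7,r1:Add1,r2:4,r3:14,r4:2
  c11: -  regs: r0:7,r1:Add1,r2:4,r3:14,r4:2
  c12: CDB Add1=18  regs: r0:7,r1:18,r2:4,r3:14,r4:2
  c13: CDB Mul1=81  regs: r0:7,r1:18,r2:4,r3:14,r4:2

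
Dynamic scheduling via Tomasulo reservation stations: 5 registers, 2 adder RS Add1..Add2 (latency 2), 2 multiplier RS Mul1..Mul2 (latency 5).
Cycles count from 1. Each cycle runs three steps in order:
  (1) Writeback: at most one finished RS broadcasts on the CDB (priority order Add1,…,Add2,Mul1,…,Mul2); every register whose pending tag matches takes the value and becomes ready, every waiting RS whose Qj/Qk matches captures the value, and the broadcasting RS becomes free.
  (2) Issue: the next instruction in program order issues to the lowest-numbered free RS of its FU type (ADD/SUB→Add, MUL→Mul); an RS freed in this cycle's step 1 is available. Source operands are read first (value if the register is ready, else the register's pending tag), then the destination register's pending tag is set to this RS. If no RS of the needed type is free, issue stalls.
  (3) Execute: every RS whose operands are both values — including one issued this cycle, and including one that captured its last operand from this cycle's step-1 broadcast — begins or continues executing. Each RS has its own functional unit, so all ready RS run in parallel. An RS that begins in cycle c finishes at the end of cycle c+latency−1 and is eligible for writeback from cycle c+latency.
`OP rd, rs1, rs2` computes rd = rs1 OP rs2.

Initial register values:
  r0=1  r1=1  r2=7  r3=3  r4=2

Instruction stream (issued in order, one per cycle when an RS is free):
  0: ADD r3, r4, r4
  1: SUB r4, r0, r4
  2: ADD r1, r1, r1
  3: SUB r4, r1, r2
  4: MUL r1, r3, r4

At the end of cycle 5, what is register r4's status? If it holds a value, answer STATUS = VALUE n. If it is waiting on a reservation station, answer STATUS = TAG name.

cycle 1: issue ADD r3<-Add1 // r0:1,r1:1,r2:7,r3:Add1,r4:2
cycle 2: issue SUB r4<-Add2 // r0:1,r1:1,r2:7,r3:Add1,r4:Add2
cycle 3: CDB Add1=4; issue ADD r1<-Add1 // r0:1,r1:Add1,r2:7,r3:4,r4:Add2
cycle 4: CDB Add2=-1; issue SUB r4<-Add2 // r0:1,r1:Add1,r2:7,r3:4,r4:Add2
cycle 5: CDB Add1=2; issue MUL r1<-Mul1 // r0:1,r1:Mul1,r2:7,r3:4,r4:Add2

STATUS = TAG Add2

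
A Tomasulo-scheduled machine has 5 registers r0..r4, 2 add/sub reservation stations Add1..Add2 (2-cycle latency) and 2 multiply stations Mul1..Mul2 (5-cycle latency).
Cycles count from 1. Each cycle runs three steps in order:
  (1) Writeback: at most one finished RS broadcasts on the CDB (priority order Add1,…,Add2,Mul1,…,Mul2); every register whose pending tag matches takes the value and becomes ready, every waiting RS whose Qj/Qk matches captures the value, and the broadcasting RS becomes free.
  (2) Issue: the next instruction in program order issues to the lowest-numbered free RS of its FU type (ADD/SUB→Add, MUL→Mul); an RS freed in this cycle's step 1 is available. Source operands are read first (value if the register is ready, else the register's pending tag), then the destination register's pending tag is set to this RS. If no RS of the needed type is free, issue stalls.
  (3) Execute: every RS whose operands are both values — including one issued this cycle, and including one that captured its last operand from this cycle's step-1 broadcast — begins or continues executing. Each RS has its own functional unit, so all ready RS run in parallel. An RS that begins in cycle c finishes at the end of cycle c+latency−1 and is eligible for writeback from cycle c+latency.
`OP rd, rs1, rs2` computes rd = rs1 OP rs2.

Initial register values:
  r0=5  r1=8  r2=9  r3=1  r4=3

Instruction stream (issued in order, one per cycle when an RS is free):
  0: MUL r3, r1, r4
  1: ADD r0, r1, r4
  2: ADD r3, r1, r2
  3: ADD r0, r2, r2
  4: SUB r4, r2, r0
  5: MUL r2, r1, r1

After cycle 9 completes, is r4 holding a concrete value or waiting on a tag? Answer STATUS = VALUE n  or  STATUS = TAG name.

STATUS = VALUE -9

cycle 1: issue MUL r3<-Mul1 // r0:5,r1:8,r2:9,r3:Mul1,r4:3
cycle 2: issue ADD r0<-Add1 // r0:Add1,r1:8,r2:9,r3:Mul1,r4:3
cycle 3: issue ADD r3<-Add2 // r0:Add1,r1:8,r2:9,r3:Add2,r4:3
cycle 4: CDB Add1=11; issue ADD r0<-Add1 // r0:Add1,r1:8,r2:9,r3:Add2,r4:3
cycle 5: CDB Add2=17; issue SUB r4<-Add2 // r0:Add1,r1:8,r2:9,r3:17,r4:Add2
cycle 6: CDB Add1=18; issue MUL r2<-Mul2 // r0:18,r1:8,r2:Mul2,r3:17,r4:Add2
cycle 7: CDB Mul1=24 // r0:18,r1:8,r2:Mul2,r3:17,r4:Add2
cycle 8: CDB Add2=-9 // r0:18,r1:8,r2:Mul2,r3:17,r4:-9
cycle 9: - // r0:18,r1:8,r2:Mul2,r3:17,r4:-9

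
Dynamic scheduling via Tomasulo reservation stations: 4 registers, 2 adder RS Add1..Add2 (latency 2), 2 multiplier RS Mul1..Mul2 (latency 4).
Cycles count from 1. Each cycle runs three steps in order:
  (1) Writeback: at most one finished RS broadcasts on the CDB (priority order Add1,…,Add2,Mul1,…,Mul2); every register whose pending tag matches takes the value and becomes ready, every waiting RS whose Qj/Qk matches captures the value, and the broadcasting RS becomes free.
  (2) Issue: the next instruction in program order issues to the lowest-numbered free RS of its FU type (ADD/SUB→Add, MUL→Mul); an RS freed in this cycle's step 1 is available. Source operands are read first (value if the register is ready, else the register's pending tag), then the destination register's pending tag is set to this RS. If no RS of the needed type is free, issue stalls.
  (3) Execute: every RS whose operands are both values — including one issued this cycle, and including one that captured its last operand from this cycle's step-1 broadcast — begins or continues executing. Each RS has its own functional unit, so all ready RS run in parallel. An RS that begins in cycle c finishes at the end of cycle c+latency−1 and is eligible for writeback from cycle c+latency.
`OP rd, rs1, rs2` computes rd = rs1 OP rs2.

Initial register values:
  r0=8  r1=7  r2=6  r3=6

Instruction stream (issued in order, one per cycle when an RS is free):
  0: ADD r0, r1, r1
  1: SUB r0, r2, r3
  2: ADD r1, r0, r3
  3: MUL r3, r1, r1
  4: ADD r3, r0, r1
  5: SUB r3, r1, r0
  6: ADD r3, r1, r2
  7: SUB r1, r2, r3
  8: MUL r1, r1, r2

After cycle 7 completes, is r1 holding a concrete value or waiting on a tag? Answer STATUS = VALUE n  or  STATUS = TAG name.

STATUS = VALUE 6

c1: issue ADD r0<-Add1 | r0:Add1,r1:7,r2:6,r3:6
c2: issue SUB r0<-Add2 | r0:Add2,r1:7,r2:6,r3:6
c3: CDB Add1=14; issue ADD r1<-Add1 | r0:Add2,r1:Add1,r2:6,r3:6
c4: CDB Add2=0; issue MUL r3<-Mul1 | r0:0,r1:Add1,r2:6,r3:Mul1
c5: issue ADD r3<-Add2 | r0:0,r1:Add1,r2:6,r3:Add2
c6: CDB Add1=6; issue SUB r3<-Add1 | r0:0,r1:6,r2:6,r3:Add1
c7: stall | r0:0,r1:6,r2:6,r3:Add1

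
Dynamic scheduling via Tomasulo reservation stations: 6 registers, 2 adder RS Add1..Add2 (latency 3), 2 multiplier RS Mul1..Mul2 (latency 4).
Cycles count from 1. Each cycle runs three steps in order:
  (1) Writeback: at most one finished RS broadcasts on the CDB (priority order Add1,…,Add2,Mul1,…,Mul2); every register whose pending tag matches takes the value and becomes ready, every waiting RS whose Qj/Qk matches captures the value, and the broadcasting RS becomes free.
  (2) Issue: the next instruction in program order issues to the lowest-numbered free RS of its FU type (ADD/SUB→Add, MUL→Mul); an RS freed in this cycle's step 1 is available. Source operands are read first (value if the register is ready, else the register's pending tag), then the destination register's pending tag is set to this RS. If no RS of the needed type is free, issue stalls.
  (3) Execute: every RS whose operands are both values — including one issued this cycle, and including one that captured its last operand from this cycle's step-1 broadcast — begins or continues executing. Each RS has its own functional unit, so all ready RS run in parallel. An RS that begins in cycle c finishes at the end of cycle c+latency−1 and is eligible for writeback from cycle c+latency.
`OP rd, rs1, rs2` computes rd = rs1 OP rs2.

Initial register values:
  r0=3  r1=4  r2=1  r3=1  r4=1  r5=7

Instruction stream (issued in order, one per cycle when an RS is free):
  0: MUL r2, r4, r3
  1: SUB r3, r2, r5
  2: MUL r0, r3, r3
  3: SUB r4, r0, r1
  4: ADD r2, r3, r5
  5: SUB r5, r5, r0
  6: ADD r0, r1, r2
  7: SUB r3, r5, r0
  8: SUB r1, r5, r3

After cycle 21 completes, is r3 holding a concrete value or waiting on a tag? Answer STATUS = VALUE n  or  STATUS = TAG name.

cycle 1: issue MUL r2<-Mul1 // r0:3,r1:4,r2:Mul1,r3:1,r4:1,r5:7
cycle 2: issue SUB r3<-Add1 // r0:3,r1:4,r2:Mul1,r3:Add1,r4:1,r5:7
cycle 3: issue MUL r0<-Mul2 // r0:Mul2,r1:4,r2:Mul1,r3:Add1,r4:1,r5:7
cycle 4: issue SUB r4<-Add2 // r0:Mul2,r1:4,r2:Mul1,r3:Add1,r4:Add2,r5:7
cycle 5: CDB Mul1=1; stall // r0:Mul2,r1:4,r2:1,r3:Add1,r4:Add2,r5:7
cycle 6: stall // r0:Mul2,r1:4,r2:1,r3:Add1,r4:Add2,r5:7
cycle 7: stall // r0:Mul2,r1:4,r2:1,r3:Add1,r4:Add2,r5:7
cycle 8: CDB Add1=-6; issue ADD r2<-Add1 // r0:Mul2,r1:4,r2:Add1,r3:-6,r4:Add2,r5:7
cycle 9: stall // r0:Mul2,r1:4,r2:Add1,r3:-6,r4:Add2,r5:7
cycle 10: stall // r0:Mul2,r1:4,r2:Add1,r3:-6,r4:Add2,r5:7
cycle 11: CDB Add1=1; issue SUB r5<-Add1 // r0:Mul2,r1:4,r2:1,r3:-6,r4:Add2,r5:Add1
cycle 12: CDB Mul2=36; stall // r0:36,r1:4,r2:1,r3:-6,r4:Add2,r5:Add1
cycle 13: stall // r0:36,r1:4,r2:1,r3:-6,r4:Add2,r5:Add1
cycle 14: stall // r0:36,r1:4,r2:1,r3:-6,r4:Add2,r5:Add1
cycle 15: CDB Add1=-29; issue ADD r0<-Add1 // r0:Add1,r1:4,r2:1,r3:-6,r4:Add2,r5:-29
cycle 16: CDB Add2=32; issue SUB r3<-Add2 // r0:Add1,r1:4,r2:1,r3:Add2,r4:32,r5:-29
cycle 17: stall // r0:Add1,r1:4,r2:1,r3:Add2,r4:32,r5:-29
cycle 18: CDB Add1=5; issue SUB r1<-Add1 // r0:5,r1:Add1,r2:1,r3:Add2,r4:32,r5:-29
cycle 19: - // r0:5,r1:Add1,r2:1,r3:Add2,r4:32,r5:-29
cycle 20: - // r0:5,r1:Add1,r2:1,r3:Add2,r4:32,r5:-29
cycle 21: CDB Add2=-34 // r0:5,r1:Add1,r2:1,r3:-34,r4:32,r5:-29

STATUS = VALUE -34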